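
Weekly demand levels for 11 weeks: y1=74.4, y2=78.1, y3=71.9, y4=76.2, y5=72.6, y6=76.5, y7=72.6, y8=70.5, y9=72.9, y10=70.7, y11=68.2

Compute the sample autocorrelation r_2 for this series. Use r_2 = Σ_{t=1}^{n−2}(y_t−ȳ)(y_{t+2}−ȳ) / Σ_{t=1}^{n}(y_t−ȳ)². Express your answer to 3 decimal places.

Mean ȳ = (74.4 + 78.1 + 71.9 + 76.2 + 72.6 + 76.5 + 72.6 + 70.5 + 72.9 + 70.7 + 68.2)/11 = 73.1455
Numerator Σ_{t=1}^{9}(y_t−ȳ)(y_{t+2}−ȳ) = 23.7377
Denominator Σ(y_t−ȳ)² = 86.3473
r_2 = 23.7377 / 86.3473 = 0.275

0.275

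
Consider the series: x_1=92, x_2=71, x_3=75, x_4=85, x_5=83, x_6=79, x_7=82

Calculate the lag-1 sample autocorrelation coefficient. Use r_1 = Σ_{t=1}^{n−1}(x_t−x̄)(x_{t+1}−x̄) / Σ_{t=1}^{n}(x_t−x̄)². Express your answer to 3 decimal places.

Mean x̄ = (92 + 71 + 75 + 85 + 83 + 79 + 82)/7 = 81.0000
Deviations from mean: 11.0000, -10.0000, -6.0000, 4.0000, 2.0000, -2.0000, 1.0000
Numerator Σ_{t=1}^{6}(x_t−x̄)(x_{t+1}−x̄) = -72.0000
Denominator Σ(x_t−x̄)² = 282.0000
r_1 = -72.0000 / 282.0000 = -0.255

-0.255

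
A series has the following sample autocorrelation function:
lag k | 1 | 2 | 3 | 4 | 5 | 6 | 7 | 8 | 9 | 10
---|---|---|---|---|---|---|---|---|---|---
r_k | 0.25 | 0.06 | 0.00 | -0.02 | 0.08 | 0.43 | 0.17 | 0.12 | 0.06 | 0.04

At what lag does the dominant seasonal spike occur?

The largest autocorrelation is r_6 = 0.43; the remaining lags stay at or below 0.25. The elevated value at lag 1 (0.25), dropping to 0.06 at lag 2, reflects decaying short-term dependence rather than seasonality.
The dominant spike at lag 6 indicates a seasonal period of 6.

6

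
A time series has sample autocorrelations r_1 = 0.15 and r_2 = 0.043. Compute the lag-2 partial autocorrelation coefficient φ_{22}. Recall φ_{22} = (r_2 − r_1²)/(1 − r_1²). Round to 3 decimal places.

φ_{22} = (r_2 − r_1²) / (1 − r_1²)
r_1² = (0.15)² = 0.0225
Numerator = 0.043 − 0.0225 = 0.0205; denominator = 1 − 0.0225 = 0.9775
φ_{22} = 0.0205 / 0.9775 = 0.021

0.021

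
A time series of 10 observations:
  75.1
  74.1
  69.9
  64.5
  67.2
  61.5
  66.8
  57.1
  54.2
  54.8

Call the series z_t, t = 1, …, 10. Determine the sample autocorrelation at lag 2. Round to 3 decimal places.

Mean z̄ = (75.1 + 74.1 + 69.9 + 64.5 + 67.2 + 61.5 + 66.8 + 57.1 + 54.2 + 54.8)/10 = 64.5200
Numerator Σ_{t=1}^{8}(z_t−z̄)(z_{t+2}−z̄) = 148.3192
Denominator Σ(z_t−z̄)² = 510.1960
r_2 = 148.3192 / 510.1960 = 0.291

0.291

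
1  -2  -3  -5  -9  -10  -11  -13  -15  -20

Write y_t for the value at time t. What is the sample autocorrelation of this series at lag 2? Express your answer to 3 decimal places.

Mean ȳ = (1 − 2 − 3 − 5 − 9 − 10 − 11 − 13 − 15 − 20)/10 = -8.7000
Numerator Σ_{t=1}^{8}(y_t−ȳ)(y_{t+2}−ȳ) = 142.9200
Denominator Σ(y_t−ȳ)² = 378.1000
r_2 = 142.9200 / 378.1000 = 0.378

0.378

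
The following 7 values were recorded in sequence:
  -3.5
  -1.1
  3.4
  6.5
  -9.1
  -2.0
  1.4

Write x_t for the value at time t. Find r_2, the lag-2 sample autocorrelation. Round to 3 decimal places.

-0.496

Mean x̄ = (-3.5 − 1.1 + 3.4 + 6.5 − 9.1 − 2.0 + 1.4)/7 = -0.6286
Deviations from mean: -2.8714, -0.4714, 4.0286, 7.1286, -8.4714, -1.3714, 2.0286
Σ(x_t−x̄)(x_{t+2}−x̄) = (-11.5678) + (-3.3606) + (-34.1278) + (-9.7763) + (-17.1849) = -76.0173
Denominator Σ(x_t−x̄)² = 153.2743
r_2 = -76.0173 / 153.2743 = -0.496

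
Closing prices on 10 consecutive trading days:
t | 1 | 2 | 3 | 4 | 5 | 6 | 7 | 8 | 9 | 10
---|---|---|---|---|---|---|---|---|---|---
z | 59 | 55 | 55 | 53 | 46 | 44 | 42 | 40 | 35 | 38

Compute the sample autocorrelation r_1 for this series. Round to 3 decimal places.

Mean z̄ = (59 + 55 + 55 + 53 + 46 + 44 + 42 + 40 + 35 + 38)/10 = 46.7000
Numerator Σ_{t=1}^{9}(z_t−z̄)(z_{t+1}−z̄) = 445.1100
Denominator Σ(z_t−z̄)² = 616.1000
r_1 = 445.1100 / 616.1000 = 0.722

0.722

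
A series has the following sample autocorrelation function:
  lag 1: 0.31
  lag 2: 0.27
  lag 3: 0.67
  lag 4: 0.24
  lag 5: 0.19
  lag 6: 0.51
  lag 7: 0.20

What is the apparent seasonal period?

3

The largest autocorrelation is r_3 = 0.67, with a weaker echo at lag 6 (0.51); the remaining lags stay at or below 0.31. The elevated value at lag 1 (0.31), dropping to 0.27 at lag 2, reflects decaying short-term dependence rather than seasonality.
The dominant spike at lag 3 indicates a seasonal period of 3.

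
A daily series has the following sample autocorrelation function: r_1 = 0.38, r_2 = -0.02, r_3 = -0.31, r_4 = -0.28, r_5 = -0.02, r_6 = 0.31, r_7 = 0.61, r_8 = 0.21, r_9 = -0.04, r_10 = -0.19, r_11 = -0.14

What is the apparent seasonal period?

7

The largest autocorrelation is r_7 = 0.61; the remaining lags stay at or below 0.38.
The dominant spike at lag 7 indicates a seasonal period of 7.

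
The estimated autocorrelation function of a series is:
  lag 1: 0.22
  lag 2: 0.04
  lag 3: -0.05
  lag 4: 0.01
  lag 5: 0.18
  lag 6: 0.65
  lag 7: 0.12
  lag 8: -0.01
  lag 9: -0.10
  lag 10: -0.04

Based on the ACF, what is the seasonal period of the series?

The largest autocorrelation is r_6 = 0.65; the remaining lags stay at or below 0.22. The elevated value at lag 1 (0.22), dropping to 0.04 at lag 2, reflects decaying short-term dependence rather than seasonality.
The dominant spike at lag 6 indicates a seasonal period of 6.

6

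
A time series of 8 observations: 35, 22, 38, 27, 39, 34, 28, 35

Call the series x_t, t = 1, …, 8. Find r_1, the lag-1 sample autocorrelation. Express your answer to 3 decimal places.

-0.647

Mean x̄ = (35 + 22 + 38 + 27 + 39 + 34 + 28 + 35)/8 = 32.2500
Deviations from mean: 2.7500, -10.2500, 5.7500, -5.2500, 6.7500, 1.7500, -4.2500, 2.7500
Σ(x_t−x̄)(x_{t+1}−x̄) = (-28.1875) + (-58.9375) + (-30.1875) + (-35.4375) + (11.8125) + (-7.4375) + (-11.6875) = -160.0625
Denominator Σ(x_t−x̄)² = 247.5000
r_1 = -160.0625 / 247.5000 = -0.647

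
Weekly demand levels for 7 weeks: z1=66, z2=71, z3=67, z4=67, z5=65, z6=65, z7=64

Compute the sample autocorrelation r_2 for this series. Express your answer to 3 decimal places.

Mean z̄ = (66 + 71 + 67 + 67 + 65 + 65 + 64)/7 = 66.4286
Numerator Σ_{t=1}^{5}(z_t−z̄)(z_{t+2}−z̄) = 4.2041
Denominator Σ(z_t−z̄)² = 31.7143
r_2 = 4.2041 / 31.7143 = 0.133

0.133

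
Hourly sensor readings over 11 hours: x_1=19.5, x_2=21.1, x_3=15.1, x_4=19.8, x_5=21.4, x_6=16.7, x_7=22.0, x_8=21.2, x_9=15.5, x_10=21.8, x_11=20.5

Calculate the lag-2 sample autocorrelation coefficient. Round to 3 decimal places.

Mean x̄ = (19.5 + 21.1 + 15.1 + 19.8 + 21.4 + 16.7 + 22.0 + 21.2 + 15.5 + 21.8 + 20.5)/11 = 19.5091
Numerator Σ_{t=1}^{9}(x_t−x̄)(x_{t+2}−x̄) = -18.7765
Denominator Σ(x_t−x̄)² = 64.8891
r_2 = -18.7765 / 64.8891 = -0.289

-0.289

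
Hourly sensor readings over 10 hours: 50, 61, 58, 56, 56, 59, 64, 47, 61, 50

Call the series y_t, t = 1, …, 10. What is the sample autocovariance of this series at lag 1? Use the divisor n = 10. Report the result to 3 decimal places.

-14.584

Mean ȳ = (50 + 61 + 58 + 56 + 56 + 59 + 64 + 47 + 61 + 50)/10 = 56.2000
Σ_{t=1}^{9}(y_t−ȳ)(y_{t+1}−ȳ) = -145.8400
γ_1 = -145.8400 / 10 = -14.584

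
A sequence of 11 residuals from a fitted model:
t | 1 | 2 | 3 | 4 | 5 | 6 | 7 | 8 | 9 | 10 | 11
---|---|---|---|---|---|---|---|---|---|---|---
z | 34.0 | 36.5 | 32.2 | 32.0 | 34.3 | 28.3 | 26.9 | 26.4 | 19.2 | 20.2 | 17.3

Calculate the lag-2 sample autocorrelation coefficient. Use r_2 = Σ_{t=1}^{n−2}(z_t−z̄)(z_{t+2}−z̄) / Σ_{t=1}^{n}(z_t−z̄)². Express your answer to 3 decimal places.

Mean z̄ = (34.0 + 36.5 + 32.2 + 32.0 + 34.3 + 28.3 + 26.9 + 26.4 + 19.2 + 20.2 + 17.3)/11 = 27.9364
Numerator Σ_{t=1}^{9}(z_t−z̄)(z_{t+2}−z̄) = 195.9719
Denominator Σ(z_t−z̄)² = 438.1655
r_2 = 195.9719 / 438.1655 = 0.447

0.447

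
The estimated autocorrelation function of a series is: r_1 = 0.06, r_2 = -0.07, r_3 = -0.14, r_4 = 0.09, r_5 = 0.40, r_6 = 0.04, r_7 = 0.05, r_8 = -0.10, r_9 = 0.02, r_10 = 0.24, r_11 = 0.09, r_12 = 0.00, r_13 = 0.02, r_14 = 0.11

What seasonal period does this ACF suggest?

5

The largest autocorrelation is r_5 = 0.40, with a weaker echo at lag 10 (0.24); the remaining lags stay at or below 0.11.
The dominant spike at lag 5 indicates a seasonal period of 5.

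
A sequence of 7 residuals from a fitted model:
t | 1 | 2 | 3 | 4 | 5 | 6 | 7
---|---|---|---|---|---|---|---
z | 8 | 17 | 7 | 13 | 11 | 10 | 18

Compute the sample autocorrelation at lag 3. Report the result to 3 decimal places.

0.065

Mean z̄ = (8 + 17 + 7 + 13 + 11 + 10 + 18)/7 = 12.0000
Deviations from mean: -4.0000, 5.0000, -5.0000, 1.0000, -1.0000, -2.0000, 6.0000
Σ(z_t−z̄)(z_{t+3}−z̄) = (-4.0000) + (-5.0000) + (10.0000) + (6.0000) = 7.0000
Denominator Σ(z_t−z̄)² = 108.0000
r_3 = 7.0000 / 108.0000 = 0.065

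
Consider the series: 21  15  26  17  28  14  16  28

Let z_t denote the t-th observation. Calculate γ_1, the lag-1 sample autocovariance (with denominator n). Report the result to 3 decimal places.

-16.361

Mean z̄ = (21 + 15 + 26 + 17 + 28 + 14 + 16 + 28)/8 = 20.6250
Deviations: 0.3750, -5.6250, 5.3750, -3.6250, 7.3750, -6.6250, -4.6250, 7.3750
Σ_{t=1}^{7}(z_t−z̄)(z_{t+1}−z̄) = -130.8906
γ_1 = -130.8906 / 8 = -16.361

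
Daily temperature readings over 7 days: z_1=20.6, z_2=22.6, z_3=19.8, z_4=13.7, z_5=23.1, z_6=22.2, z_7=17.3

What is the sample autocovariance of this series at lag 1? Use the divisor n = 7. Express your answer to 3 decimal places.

-2.317

Mean z̄ = (20.6 + 22.6 + 19.8 + 13.7 + 23.1 + 22.2 + 17.3)/7 = 19.9000
Deviations: 0.7000, 2.7000, -0.1000, -6.2000, 3.2000, 2.3000, -2.6000
Σ_{t=1}^{6}(z_t−z̄)(z_{t+1}−z̄) = -16.2200
γ_1 = -16.2200 / 7 = -2.317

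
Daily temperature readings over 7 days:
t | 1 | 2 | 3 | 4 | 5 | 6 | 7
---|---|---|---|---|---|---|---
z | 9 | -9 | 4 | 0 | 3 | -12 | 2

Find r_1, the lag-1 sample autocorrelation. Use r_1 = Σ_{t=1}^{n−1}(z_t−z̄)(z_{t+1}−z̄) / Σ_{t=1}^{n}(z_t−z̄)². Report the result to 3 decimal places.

Mean z̄ = (9 − 9 + 4 + 0 + 3 − 12 + 2)/7 = -0.4286
Deviations from mean: 9.4286, -8.5714, 4.4286, 0.4286, 3.4286, -11.5714, 2.4286
Σ(z_t−z̄)(z_{t+1}−z̄) = (-80.8163) + (-37.9592) + (1.8980) + (1.4694) + (-39.6735) + (-28.1020) = -183.1837
Denominator Σ(z_t−z̄)² = 333.7143
r_1 = -183.1837 / 333.7143 = -0.549

-0.549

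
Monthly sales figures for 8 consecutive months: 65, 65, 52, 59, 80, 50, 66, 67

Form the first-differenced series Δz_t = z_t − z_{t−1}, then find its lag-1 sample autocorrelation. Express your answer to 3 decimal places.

-0.572

First differences Δz: 0, -13, 7, 21, -30, 16, 1
Mean of differences = 0.2857
Numerator Σ(Δz_t−Δz̄)(Δz_{t+1}−Δz̄) = -1038.3673
Denominator Σ(Δz_t−Δz̄)² = 1815.4286
r_1(Δz) = -1038.3673 / 1815.4286 = -0.572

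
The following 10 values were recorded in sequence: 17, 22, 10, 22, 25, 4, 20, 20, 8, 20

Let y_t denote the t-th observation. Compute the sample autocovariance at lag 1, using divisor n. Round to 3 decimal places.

-21.904

Mean ȳ = (17 + 22 + 10 + 22 + 25 + 4 + 20 + 20 + 8 + 20)/10 = 16.8000
Σ_{t=1}^{9}(y_t−ȳ)(y_{t+1}−ȳ) = -219.0400
γ_1 = -219.0400 / 10 = -21.904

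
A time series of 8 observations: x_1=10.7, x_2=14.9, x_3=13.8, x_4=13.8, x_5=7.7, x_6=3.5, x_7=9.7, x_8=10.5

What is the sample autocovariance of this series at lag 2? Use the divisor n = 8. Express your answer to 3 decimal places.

Mean x̄ = (10.7 + 14.9 + 13.8 + 13.8 + 7.7 + 3.5 + 9.7 + 10.5)/8 = 10.5750
Deviations: 0.1250, 4.3250, 3.2250, 3.2250, -2.8750, -7.0750, -0.8750, -0.0750
Σ_{t=1}^{6}(x_t−x̄)(x_{t+2}−x̄) = -14.6913
γ_2 = -14.6913 / 8 = -1.836

-1.836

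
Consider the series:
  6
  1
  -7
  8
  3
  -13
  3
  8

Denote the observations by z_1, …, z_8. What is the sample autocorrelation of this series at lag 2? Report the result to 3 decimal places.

-0.630

Mean z̄ = (6 + 1 − 7 + 8 + 3 − 13 + 3 + 8)/8 = 1.1250
Deviations from mean: 4.8750, -0.1250, -8.1250, 6.8750, 1.8750, -14.1250, 1.8750, 6.8750
Σ(z_t−z̄)(z_{t+2}−z̄) = (-39.6094) + (-0.8594) + (-15.2344) + (-97.1094) + (3.5156) + (-97.1094) = -246.4063
Denominator Σ(z_t−z̄)² = 390.8750
r_2 = -246.4063 / 390.8750 = -0.630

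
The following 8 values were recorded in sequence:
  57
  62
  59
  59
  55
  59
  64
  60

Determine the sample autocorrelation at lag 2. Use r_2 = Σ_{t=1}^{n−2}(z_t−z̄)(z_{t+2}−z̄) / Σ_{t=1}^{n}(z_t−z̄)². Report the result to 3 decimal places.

-0.349

Mean z̄ = (57 + 62 + 59 + 59 + 55 + 59 + 64 + 60)/8 = 59.3750
Deviations from mean: -2.3750, 2.6250, -0.3750, -0.3750, -4.3750, -0.3750, 4.6250, 0.6250
Σ(z_t−z̄)(z_{t+2}−z̄) = (0.8906) + (-0.9844) + (1.6406) + (0.1406) + (-20.2344) + (-0.2344) = -18.7813
Denominator Σ(z_t−z̄)² = 53.8750
r_2 = -18.7813 / 53.8750 = -0.349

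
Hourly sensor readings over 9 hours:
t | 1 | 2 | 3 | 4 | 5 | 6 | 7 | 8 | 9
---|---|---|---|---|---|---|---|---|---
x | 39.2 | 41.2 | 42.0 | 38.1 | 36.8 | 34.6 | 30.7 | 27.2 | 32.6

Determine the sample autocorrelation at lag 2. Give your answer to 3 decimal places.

Mean x̄ = (39.2 + 41.2 + 42.0 + 38.1 + 36.8 + 34.6 + 30.7 + 27.2 + 32.6)/9 = 35.8222
Numerator Σ_{t=1}^{7}(x_t−x̄)(x_{t+2}−x̄) = 58.4079
Denominator Σ(x_t−x̄)² = 197.0956
r_2 = 58.4079 / 197.0956 = 0.296

0.296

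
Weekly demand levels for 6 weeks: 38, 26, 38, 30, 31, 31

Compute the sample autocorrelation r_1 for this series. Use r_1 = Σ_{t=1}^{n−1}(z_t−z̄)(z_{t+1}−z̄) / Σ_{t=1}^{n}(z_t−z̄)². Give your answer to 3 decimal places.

-0.707

Mean z̄ = (38 + 26 + 38 + 30 + 31 + 31)/6 = 32.3333
Numerator Σ_{t=1}^{5}(z_t−z̄)(z_{t+1}−z̄) = -80.1111
Denominator Σ(z_t−z̄)² = 113.3333
r_1 = -80.1111 / 113.3333 = -0.707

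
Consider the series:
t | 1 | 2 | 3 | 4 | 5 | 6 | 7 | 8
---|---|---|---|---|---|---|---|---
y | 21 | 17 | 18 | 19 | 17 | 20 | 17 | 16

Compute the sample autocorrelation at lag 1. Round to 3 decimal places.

Mean ȳ = (21 + 17 + 18 + 19 + 17 + 20 + 17 + 16)/8 = 18.1250
Deviations from mean: 2.8750, -1.1250, -0.1250, 0.8750, -1.1250, 1.8750, -1.1250, -2.1250
Σ(y_t−ȳ)(y_{t+1}−ȳ) = (-3.2344) + (0.1406) + (-0.1094) + (-0.9844) + (-2.1094) + (-2.1094) + (2.3906) = -6.0156
Denominator Σ(y_t−ȳ)² = 20.8750
r_1 = -6.0156 / 20.8750 = -0.288

-0.288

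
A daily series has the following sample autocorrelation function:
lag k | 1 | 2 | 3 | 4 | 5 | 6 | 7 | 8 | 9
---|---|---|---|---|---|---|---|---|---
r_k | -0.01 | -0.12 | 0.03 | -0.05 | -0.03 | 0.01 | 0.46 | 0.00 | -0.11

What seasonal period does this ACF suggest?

7

The largest autocorrelation is r_7 = 0.46; the remaining lags stay at or below 0.03.
The dominant spike at lag 7 indicates a seasonal period of 7.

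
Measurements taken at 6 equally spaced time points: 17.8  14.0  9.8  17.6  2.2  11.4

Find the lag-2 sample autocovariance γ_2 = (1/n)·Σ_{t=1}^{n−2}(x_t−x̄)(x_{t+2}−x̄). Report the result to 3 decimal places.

Mean x̄ = (17.8 + 14.0 + 9.8 + 17.6 + 2.2 + 11.4)/6 = 12.1333
Deviations: 5.6667, 1.8667, -2.3333, 5.4667, -9.9333, -0.7333
Σ_{t=1}^{4}(x_t−x̄)(x_{t+2}−x̄) = 16.1511
γ_2 = 16.1511 / 6 = 2.692

2.692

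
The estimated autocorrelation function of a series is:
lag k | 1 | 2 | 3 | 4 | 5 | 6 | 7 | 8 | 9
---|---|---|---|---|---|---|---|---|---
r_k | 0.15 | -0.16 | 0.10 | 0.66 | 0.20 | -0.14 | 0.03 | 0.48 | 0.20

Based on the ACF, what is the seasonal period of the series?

The largest autocorrelation is r_4 = 0.66, with a weaker echo at lag 8 (0.48); the remaining lags stay at or below 0.20.
The dominant spike at lag 4 indicates a seasonal period of 4.

4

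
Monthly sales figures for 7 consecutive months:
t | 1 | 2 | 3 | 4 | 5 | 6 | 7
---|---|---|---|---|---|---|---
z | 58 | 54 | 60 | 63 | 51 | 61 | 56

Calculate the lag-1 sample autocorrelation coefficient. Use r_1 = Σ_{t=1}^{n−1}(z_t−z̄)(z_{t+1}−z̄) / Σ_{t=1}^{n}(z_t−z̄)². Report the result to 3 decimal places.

-0.573

Mean z̄ = (58 + 54 + 60 + 63 + 51 + 61 + 56)/7 = 57.5714
Σ(z_t−z̄)(z_{t+1}−z̄) = (-1.5306) + (-8.6735) + (13.1837) + (-35.6735) + (-22.5306) + (-5.3878) = -60.6122
Denominator Σ(z_t−z̄)² = 105.7143
r_1 = -60.6122 / 105.7143 = -0.573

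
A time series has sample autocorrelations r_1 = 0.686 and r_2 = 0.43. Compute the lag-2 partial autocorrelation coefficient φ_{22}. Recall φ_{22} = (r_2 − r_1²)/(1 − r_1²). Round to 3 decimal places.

φ_{22} = (r_2 − r_1²) / (1 − r_1²)
r_1² = (0.686)² = 0.470596
Numerator = 0.43 − 0.4706 = -0.0406; denominator = 1 − 0.4706 = 0.5294
φ_{22} = -0.0406 / 0.5294 = -0.077

-0.077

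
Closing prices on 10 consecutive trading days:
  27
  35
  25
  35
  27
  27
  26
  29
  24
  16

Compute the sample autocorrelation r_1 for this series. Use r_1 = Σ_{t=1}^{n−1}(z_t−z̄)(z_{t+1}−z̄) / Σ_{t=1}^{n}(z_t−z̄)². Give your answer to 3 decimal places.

-0.031

Mean z̄ = (27 + 35 + 25 + 35 + 27 + 27 + 26 + 29 + 24 + 16)/10 = 27.1000
Numerator Σ_{t=1}^{9}(z_t−z̄)(z_{t+1}−z̄) = -8.2100
Denominator Σ(z_t−z̄)² = 266.9000
r_1 = -8.2100 / 266.9000 = -0.031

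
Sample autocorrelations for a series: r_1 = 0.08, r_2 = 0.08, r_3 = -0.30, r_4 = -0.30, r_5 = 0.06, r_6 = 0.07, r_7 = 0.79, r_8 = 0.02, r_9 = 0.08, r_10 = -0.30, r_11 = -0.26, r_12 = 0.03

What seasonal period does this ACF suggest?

The largest autocorrelation is r_7 = 0.79; the remaining lags stay at or below 0.08.
The dominant spike at lag 7 indicates a seasonal period of 7.

7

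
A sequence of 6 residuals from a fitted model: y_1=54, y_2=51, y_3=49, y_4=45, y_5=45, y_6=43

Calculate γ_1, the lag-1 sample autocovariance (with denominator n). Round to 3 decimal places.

Mean ȳ = (54 + 51 + 49 + 45 + 45 + 43)/6 = 47.8333
Deviations: 6.1667, 3.1667, 1.1667, -2.8333, -2.8333, -4.8333
Σ_{t=1}^{5}(y_t−ȳ)(y_{t+1}−ȳ) = 41.6389
γ_1 = 41.6389 / 6 = 6.940

6.940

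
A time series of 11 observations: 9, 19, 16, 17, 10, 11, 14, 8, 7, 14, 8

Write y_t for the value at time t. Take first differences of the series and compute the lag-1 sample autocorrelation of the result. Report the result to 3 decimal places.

First differences Δy: 10, -3, 1, -7, 1, 3, -6, -1, 7, -6
Mean of differences = -0.1000
Numerator Σ(Δy_t−Δȳ)(Δy_{t+1}−Δȳ) = -105.5100
Denominator Σ(Δy_t−Δȳ)² = 290.9000
r_1(Δy) = -105.5100 / 290.9000 = -0.363

-0.363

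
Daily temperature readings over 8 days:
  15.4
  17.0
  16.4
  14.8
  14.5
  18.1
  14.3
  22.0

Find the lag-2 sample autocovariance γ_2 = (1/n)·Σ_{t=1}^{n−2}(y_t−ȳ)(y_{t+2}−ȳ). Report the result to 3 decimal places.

1.259

Mean ȳ = (15.4 + 17.0 + 16.4 + 14.8 + 14.5 + 18.1 + 14.3 + 22.0)/8 = 16.5625
Deviations: -1.1625, 0.4375, -0.1625, -1.7625, -2.0625, 1.5375, -2.2625, 5.4375
Σ_{t=1}^{6}(y_t−ȳ)(y_{t+2}−ȳ) = 10.0697
γ_2 = 10.0697 / 8 = 1.259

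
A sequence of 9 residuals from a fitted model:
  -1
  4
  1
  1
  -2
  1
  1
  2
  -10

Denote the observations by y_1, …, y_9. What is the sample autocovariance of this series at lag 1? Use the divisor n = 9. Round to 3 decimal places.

Mean ȳ = (-1 + 4 + 1 + 1 − 2 + 1 + 1 + 2 − 10)/9 = -0.3333
Σ_{t=1}^{8}(y_t−ȳ)(y_{t+1}−ȳ) = -17.4444
γ_1 = -17.4444 / 9 = -1.938

-1.938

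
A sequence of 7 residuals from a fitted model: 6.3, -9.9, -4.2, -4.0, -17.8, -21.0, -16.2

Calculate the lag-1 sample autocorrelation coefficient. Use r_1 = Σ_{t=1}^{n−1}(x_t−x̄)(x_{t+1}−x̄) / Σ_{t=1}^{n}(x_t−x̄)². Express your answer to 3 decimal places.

Mean x̄ = (6.3 − 9.9 − 4.2 − 4.0 − 17.8 − 21.0 − 16.2)/7 = -9.5429
Numerator Σ_{t=1}^{6}(x_t−x̄)(x_{t+1}−x̄) = 147.1553
Denominator Σ(x_t−x̄)² = 554.1571
r_1 = 147.1553 / 554.1571 = 0.266

0.266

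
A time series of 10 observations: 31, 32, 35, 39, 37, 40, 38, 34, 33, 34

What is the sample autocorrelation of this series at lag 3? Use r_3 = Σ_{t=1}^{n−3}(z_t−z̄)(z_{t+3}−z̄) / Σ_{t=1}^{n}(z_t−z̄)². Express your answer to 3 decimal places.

-0.350

Mean z̄ = (31 + 32 + 35 + 39 + 37 + 40 + 38 + 34 + 33 + 34)/10 = 35.3000
Σ(z_t−z̄)(z_{t+3}−z̄) = (-15.9100) + (-5.6100) + (-1.4100) + (9.9900) + (-2.2100) + (-10.8100) + (-3.5100) = -29.4700
Denominator Σ(z_t−z̄)² = 84.1000
r_3 = -29.4700 / 84.1000 = -0.350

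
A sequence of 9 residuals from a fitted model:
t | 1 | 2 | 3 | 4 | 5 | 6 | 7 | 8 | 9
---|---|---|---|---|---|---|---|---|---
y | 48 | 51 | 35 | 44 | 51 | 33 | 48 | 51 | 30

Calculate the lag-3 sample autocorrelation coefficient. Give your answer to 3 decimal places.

Mean ȳ = (48 + 51 + 35 + 44 + 51 + 33 + 48 + 51 + 30)/9 = 43.4444
Numerator Σ_{t=1}^{6}(y_t−ȳ)(y_{t+3}−ȳ) = 347.8519
Denominator Σ(y_t−ȳ)² = 574.2222
r_3 = 347.8519 / 574.2222 = 0.606

0.606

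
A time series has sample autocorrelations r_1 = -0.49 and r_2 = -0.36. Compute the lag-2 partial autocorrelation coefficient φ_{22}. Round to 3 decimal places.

φ_{22} = (r_2 − r_1²) / (1 − r_1²)
r_1² = (-0.49)² = 0.2401
Numerator = -0.36 − 0.2401 = -0.6001; denominator = 1 − 0.2401 = 0.7599
φ_{22} = -0.6001 / 0.7599 = -0.790

-0.790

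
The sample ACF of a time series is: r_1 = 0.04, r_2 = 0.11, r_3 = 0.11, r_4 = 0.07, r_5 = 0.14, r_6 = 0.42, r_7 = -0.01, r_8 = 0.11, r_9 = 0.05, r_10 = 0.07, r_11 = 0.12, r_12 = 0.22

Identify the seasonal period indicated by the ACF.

6

The largest autocorrelation is r_6 = 0.42, with a weaker echo at lag 12 (0.22); the remaining lags stay at or below 0.14.
The dominant spike at lag 6 indicates a seasonal period of 6.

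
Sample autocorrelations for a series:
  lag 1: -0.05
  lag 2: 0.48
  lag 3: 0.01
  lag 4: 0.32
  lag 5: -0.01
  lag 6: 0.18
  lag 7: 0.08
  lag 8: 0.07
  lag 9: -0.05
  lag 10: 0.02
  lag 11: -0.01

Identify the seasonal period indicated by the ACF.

2

The largest autocorrelation is r_2 = 0.48, with weaker echoes at lags 4 (0.32) and 6 (0.18); the remaining lags stay at or below 0.08.
The dominant spike at lag 2 indicates a seasonal period of 2.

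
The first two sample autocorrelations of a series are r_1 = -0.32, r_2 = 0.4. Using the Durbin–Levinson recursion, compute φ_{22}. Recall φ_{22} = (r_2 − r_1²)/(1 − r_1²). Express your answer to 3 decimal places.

φ_{22} = (r_2 − r_1²) / (1 − r_1²)
r_1² = (-0.32)² = 0.1024
Numerator = 0.4 − 0.1024 = 0.2976; denominator = 1 − 0.1024 = 0.8976
φ_{22} = 0.2976 / 0.8976 = 0.332

0.332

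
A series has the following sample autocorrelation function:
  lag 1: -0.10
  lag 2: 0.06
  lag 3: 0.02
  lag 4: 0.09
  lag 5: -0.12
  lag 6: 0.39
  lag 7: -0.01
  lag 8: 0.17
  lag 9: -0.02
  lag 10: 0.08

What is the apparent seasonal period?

The largest autocorrelation is r_6 = 0.39; the remaining lags stay at or below 0.17.
The dominant spike at lag 6 indicates a seasonal period of 6.

6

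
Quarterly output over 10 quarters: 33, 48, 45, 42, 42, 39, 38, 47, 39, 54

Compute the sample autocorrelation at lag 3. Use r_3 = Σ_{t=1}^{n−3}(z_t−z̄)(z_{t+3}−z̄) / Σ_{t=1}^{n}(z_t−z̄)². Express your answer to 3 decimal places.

-0.138

Mean z̄ = (33 + 48 + 45 + 42 + 42 + 39 + 38 + 47 + 39 + 54)/10 = 42.7000
Numerator Σ_{t=1}^{7}(z_t−z̄)(z_{t+3}−z̄) = -44.5700
Denominator Σ(z_t−z̄)² = 324.1000
r_3 = -44.5700 / 324.1000 = -0.138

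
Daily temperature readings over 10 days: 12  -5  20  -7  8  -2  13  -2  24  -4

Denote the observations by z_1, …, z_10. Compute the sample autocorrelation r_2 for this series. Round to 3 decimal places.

Mean z̄ = (12 − 5 + 20 − 7 + 8 − 2 + 13 − 2 + 24 − 4)/10 = 5.7000
Numerator Σ_{t=1}^{8}(z_t−z̄)(z_{t+2}−z̄) = 641.0200
Denominator Σ(z_t−z̄)² = 1126.1000
r_2 = 641.0200 / 1126.1000 = 0.569

0.569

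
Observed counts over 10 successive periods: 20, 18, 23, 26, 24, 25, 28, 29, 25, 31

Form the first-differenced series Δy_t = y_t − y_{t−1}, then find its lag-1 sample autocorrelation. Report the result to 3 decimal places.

-0.383

First differences Δy: -2, 5, 3, -2, 1, 3, 1, -4, 6
Mean of differences = 1.2222
Numerator Σ(Δy_t−Δȳ)(Δy_{t+1}−Δȳ) = -35.0494
Denominator Σ(Δy_t−Δȳ)² = 91.5556
r_1(Δy) = -35.0494 / 91.5556 = -0.383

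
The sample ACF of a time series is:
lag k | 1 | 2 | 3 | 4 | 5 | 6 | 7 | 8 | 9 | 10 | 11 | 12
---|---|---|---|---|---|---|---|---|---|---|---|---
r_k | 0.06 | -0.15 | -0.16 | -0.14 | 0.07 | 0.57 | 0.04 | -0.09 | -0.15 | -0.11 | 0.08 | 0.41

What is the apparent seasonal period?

The largest autocorrelation is r_6 = 0.57, with a weaker echo at lag 12 (0.41); the remaining lags stay at or below 0.08.
The dominant spike at lag 6 indicates a seasonal period of 6.

6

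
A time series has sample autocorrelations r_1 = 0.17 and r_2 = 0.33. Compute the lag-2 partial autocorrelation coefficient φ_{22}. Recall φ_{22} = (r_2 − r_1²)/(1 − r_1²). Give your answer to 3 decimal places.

φ_{22} = (r_2 − r_1²) / (1 − r_1²)
r_1² = (0.17)² = 0.0289
Numerator = 0.33 − 0.0289 = 0.3011; denominator = 1 − 0.0289 = 0.9711
φ_{22} = 0.3011 / 0.9711 = 0.310

0.310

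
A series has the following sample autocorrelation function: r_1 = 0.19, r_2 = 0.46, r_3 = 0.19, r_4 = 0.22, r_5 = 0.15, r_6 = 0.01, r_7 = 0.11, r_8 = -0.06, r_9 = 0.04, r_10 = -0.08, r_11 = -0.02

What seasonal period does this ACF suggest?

The largest autocorrelation is r_2 = 0.46, with a weaker echo at lag 4 (0.22); the remaining lags stay at or below 0.19.
The dominant spike at lag 2 indicates a seasonal period of 2.

2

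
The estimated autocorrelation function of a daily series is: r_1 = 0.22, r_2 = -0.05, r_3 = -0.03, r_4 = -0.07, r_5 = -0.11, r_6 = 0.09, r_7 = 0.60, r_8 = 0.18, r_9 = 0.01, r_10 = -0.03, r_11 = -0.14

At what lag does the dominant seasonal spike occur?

The largest autocorrelation is r_7 = 0.60; the remaining lags stay at or below 0.22.
The dominant spike at lag 7 indicates a seasonal period of 7.

7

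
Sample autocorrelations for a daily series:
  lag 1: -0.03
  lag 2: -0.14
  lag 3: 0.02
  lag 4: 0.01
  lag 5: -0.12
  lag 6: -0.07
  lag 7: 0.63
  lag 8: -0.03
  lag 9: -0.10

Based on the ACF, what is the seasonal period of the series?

7

The largest autocorrelation is r_7 = 0.63; the remaining lags stay at or below 0.02.
The dominant spike at lag 7 indicates a seasonal period of 7.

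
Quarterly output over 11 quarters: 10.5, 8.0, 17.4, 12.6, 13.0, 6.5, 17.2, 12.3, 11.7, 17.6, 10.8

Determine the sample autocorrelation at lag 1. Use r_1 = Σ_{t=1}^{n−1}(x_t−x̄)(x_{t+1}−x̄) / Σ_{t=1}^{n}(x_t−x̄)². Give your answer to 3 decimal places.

-0.421

Mean x̄ = (10.5 + 8.0 + 17.4 + 12.6 + 13.0 + 6.5 + 17.2 + 12.3 + 11.7 + 17.6 + 10.8)/11 = 12.5091
Numerator Σ_{t=1}^{10}(x_t−x̄)(x_{t+1}−x̄) = -57.2746
Denominator Σ(x_t−x̄)² = 136.1891
r_1 = -57.2746 / 136.1891 = -0.421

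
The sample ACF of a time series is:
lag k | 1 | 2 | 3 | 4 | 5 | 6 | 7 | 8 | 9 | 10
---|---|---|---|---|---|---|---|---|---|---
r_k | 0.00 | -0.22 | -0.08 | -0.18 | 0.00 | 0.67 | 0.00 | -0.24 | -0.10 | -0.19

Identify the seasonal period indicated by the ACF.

6

The largest autocorrelation is r_6 = 0.67; the remaining lags stay at or below 0.00.
The dominant spike at lag 6 indicates a seasonal period of 6.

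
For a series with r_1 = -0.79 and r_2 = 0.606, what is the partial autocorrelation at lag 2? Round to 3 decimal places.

φ_{22} = (r_2 − r_1²) / (1 − r_1²)
r_1² = (-0.79)² = 0.6241
Numerator = 0.606 − 0.6241 = -0.0181; denominator = 1 − 0.6241 = 0.3759
φ_{22} = -0.0181 / 0.3759 = -0.048

-0.048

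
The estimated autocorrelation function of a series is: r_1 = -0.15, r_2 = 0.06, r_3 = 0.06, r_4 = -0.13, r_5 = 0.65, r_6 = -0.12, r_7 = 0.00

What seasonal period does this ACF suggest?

5

The largest autocorrelation is r_5 = 0.65; the remaining lags stay at or below 0.06.
The dominant spike at lag 5 indicates a seasonal period of 5.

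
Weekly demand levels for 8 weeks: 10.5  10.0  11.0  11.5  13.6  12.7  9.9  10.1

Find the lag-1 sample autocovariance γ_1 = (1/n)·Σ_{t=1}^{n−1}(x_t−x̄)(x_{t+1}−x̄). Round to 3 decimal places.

0.609

Mean x̄ = (10.5 + 10.0 + 11.0 + 11.5 + 13.6 + 12.7 + 9.9 + 10.1)/8 = 11.1625
Σ_{t=1}^{7}(x_t−x̄)(x_{t+1}−x̄) = 4.8748
γ_1 = 4.8748 / 8 = 0.609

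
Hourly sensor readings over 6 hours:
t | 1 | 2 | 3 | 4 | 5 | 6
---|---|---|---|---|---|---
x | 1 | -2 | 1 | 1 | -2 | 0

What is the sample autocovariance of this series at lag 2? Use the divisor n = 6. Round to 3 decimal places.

Mean x̄ = (1 − 2 + 1 + 1 − 2 + 0)/6 = -0.1667
Deviations: 1.1667, -1.8333, 1.1667, 1.1667, -1.8333, 0.1667
Σ_{t=1}^{4}(x_t−x̄)(x_{t+2}−x̄) = -2.7222
γ_2 = -2.7222 / 6 = -0.454

-0.454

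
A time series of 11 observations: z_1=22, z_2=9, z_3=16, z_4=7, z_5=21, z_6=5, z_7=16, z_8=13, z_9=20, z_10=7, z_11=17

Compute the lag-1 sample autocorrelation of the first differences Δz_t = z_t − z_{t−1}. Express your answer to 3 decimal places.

-0.799

First differences Δz: -13, 7, -9, 14, -16, 11, -3, 7, -13, 10
Mean of differences = -0.5000
Numerator Σ(Δz_t−Δz̄)(Δz_{t+1}−Δz̄) = -956.2500
Denominator Σ(Δz_t−Δz̄)² = 1196.5000
r_1(Δz) = -956.2500 / 1196.5000 = -0.799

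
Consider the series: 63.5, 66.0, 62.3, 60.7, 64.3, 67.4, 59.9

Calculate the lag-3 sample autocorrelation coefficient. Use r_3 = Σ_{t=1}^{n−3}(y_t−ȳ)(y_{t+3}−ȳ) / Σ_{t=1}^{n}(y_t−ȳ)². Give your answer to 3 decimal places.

0.163

Mean ȳ = (63.5 + 66.0 + 62.3 + 60.7 + 64.3 + 67.4 + 59.9)/7 = 63.4429
Deviations from mean: 0.0571, 2.5571, -1.1429, -2.7429, 0.8571, 3.9571, -3.5429
Numerator Σ_{t=1}^{4}(y_t−ȳ)(y_{t+3}−ȳ) = 7.2302
Denominator Σ(y_t−ȳ)² = 44.3171
r_3 = 7.2302 / 44.3171 = 0.163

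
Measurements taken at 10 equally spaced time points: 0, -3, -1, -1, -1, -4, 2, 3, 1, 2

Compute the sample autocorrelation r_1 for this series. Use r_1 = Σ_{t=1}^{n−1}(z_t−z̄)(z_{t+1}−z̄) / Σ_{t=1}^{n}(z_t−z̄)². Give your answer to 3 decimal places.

0.245

Mean z̄ = (0 − 3 − 1 − 1 − 1 − 4 + 2 + 3 + 1 + 2)/10 = -0.2000
Numerator Σ_{t=1}^{9}(z_t−z̄)(z_{t+1}−z̄) = 11.1600
Denominator Σ(z_t−z̄)² = 45.6000
r_1 = 11.1600 / 45.6000 = 0.245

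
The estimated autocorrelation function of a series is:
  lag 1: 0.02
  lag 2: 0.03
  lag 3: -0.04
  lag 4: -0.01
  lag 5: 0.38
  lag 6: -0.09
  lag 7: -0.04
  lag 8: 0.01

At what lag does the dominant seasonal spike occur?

5

The largest autocorrelation is r_5 = 0.38; the remaining lags stay at or below 0.03.
The dominant spike at lag 5 indicates a seasonal period of 5.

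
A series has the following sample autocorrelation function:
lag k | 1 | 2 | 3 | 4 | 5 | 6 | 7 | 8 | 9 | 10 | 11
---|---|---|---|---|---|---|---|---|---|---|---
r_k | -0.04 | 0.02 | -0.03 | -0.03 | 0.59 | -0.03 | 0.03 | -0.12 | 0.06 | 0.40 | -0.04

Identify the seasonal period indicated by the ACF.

The largest autocorrelation is r_5 = 0.59, with a weaker echo at lag 10 (0.40); the remaining lags stay at or below 0.06.
The dominant spike at lag 5 indicates a seasonal period of 5.

5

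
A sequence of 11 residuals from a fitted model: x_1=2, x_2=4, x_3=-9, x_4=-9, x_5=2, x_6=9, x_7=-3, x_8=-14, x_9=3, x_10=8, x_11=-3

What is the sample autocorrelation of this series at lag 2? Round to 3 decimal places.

Mean x̄ = (2 + 4 − 9 − 9 + 2 + 9 − 3 − 14 + 3 + 8 − 3)/11 = -0.9091
Numerator Σ_{t=1}^{9}(x_t−x̄)(x_{t+2}−x̄) = -435.7438
Denominator Σ(x_t−x̄)² = 544.9091
r_2 = -435.7438 / 544.9091 = -0.800

-0.800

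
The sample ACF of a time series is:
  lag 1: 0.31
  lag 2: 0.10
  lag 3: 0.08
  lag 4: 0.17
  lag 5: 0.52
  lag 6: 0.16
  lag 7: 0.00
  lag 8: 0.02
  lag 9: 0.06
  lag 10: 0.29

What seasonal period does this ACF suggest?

The largest autocorrelation is r_5 = 0.52; the remaining lags stay at or below 0.31. The elevated value at lag 1 (0.31), dropping to 0.10 at lag 2, reflects decaying short-term dependence rather than seasonality.
The dominant spike at lag 5 indicates a seasonal period of 5.

5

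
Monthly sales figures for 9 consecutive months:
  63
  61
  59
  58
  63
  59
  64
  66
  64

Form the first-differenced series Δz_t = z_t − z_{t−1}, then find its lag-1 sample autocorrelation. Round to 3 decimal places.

-0.406

First differences Δz: -2, -2, -1, 5, -4, 5, 2, -2
Mean of differences = 0.1250
Numerator Σ(Δz_t−Δz̄)(Δz_{t+1}−Δz̄) = -33.6406
Denominator Σ(Δz_t−Δz̄)² = 82.8750
r_1(Δz) = -33.6406 / 82.8750 = -0.406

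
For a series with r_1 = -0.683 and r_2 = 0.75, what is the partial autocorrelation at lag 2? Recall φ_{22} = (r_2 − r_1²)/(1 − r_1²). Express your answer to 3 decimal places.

0.531

φ_{22} = (r_2 − r_1²) / (1 − r_1²)
r_1² = (-0.683)² = 0.466489
Numerator = 0.75 − 0.4665 = 0.2835; denominator = 1 − 0.4665 = 0.5335
φ_{22} = 0.2835 / 0.5335 = 0.531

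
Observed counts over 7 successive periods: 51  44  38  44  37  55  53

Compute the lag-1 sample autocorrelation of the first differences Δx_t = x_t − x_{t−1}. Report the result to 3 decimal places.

-0.406

First differences Δx: -7, -6, 6, -7, 18, -2
Mean of differences = 0.3333
Numerator Σ(Δx_t−Δx̄)(Δx_{t+1}−Δx̄) = -201.7778
Denominator Σ(Δx_t−Δx̄)² = 497.3333
r_1(Δx) = -201.7778 / 497.3333 = -0.406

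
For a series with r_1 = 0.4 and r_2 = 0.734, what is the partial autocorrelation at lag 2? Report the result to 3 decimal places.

φ_{22} = (r_2 − r_1²) / (1 − r_1²)
r_1² = (0.4)² = 0.16
Numerator = 0.734 − 0.1600 = 0.5740; denominator = 1 − 0.1600 = 0.8400
φ_{22} = 0.5740 / 0.8400 = 0.683

0.683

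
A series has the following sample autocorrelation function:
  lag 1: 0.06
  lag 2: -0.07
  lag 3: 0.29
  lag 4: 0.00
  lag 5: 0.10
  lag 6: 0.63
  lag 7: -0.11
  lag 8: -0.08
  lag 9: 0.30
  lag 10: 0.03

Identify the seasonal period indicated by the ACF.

The largest autocorrelation is r_6 = 0.63; the remaining lags stay at or below 0.30.
The dominant spike at lag 6 indicates a seasonal period of 6.

6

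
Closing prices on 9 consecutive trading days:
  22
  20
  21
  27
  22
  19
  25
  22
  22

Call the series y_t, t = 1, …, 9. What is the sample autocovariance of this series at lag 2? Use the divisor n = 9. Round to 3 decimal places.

-2.888

Mean ȳ = (22 + 20 + 21 + 27 + 22 + 19 + 25 + 22 + 22)/9 = 22.2222
Σ_{t=1}^{7}(y_t−ȳ)(y_{t+2}−ȳ) = -25.9877
γ_2 = -25.9877 / 9 = -2.888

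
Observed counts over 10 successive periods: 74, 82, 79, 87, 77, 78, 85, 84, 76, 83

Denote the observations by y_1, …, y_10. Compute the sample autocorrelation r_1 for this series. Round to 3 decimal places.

-0.350

Mean ȳ = (74 + 82 + 79 + 87 + 77 + 78 + 85 + 84 + 76 + 83)/10 = 80.5000
Numerator Σ_{t=1}^{9}(y_t−ȳ)(y_{t+1}−ȳ) = -58.2500
Denominator Σ(y_t−ȳ)² = 166.5000
r_1 = -58.2500 / 166.5000 = -0.350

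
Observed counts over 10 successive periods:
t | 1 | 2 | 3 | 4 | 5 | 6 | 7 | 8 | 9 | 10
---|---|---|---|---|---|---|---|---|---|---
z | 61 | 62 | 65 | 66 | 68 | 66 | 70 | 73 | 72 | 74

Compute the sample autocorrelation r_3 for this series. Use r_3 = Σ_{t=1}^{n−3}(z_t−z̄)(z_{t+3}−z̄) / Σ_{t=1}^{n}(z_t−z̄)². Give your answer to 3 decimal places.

Mean z̄ = (61 + 62 + 65 + 66 + 68 + 66 + 70 + 73 + 72 + 74)/10 = 67.7000
Numerator Σ_{t=1}^{7}(z_t−z̄)(z_{t+3}−z̄) = 19.1300
Denominator Σ(z_t−z̄)² = 182.1000
r_3 = 19.1300 / 182.1000 = 0.105

0.105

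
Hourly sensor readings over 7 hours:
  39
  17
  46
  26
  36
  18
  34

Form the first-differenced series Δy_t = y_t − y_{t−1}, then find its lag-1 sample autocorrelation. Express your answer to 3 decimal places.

First differences Δy: -22, 29, -20, 10, -18, 16
Mean of differences = -0.8333
Numerator Σ(Δy_t−Δȳ)(Δy_{t+1}−Δȳ) = -1885.8611
Denominator Σ(Δy_t−Δȳ)² = 2400.8333
r_1(Δy) = -1885.8611 / 2400.8333 = -0.786

-0.786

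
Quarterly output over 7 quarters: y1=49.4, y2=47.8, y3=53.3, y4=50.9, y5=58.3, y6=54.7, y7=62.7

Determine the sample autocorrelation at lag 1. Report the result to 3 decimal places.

Mean ȳ = (49.4 + 47.8 + 53.3 + 50.9 + 58.3 + 54.7 + 62.7)/7 = 53.8714
Deviations from mean: -4.4714, -6.0714, -0.5714, -2.9714, 4.4286, 0.8286, 8.8286
Numerator Σ_{t=1}^{6}(y_t−ȳ)(y_{t+1}−ȳ) = 30.1406
Denominator Σ(y_t−ȳ)² = 164.2543
r_1 = 30.1406 / 164.2543 = 0.183

0.183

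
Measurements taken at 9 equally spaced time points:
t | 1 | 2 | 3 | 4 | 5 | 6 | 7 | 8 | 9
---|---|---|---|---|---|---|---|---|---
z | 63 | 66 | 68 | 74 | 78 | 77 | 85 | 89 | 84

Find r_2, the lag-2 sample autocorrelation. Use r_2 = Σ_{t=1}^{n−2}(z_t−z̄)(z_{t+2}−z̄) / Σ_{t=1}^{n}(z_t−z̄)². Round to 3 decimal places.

Mean z̄ = (63 + 66 + 68 + 74 + 78 + 77 + 85 + 89 + 84)/9 = 76.0000
Numerator Σ_{t=1}^{7}(z_t−z̄)(z_{t+2}−z̄) = 209.0000
Denominator Σ(z_t−z̄)² = 656.0000
r_2 = 209.0000 / 656.0000 = 0.319

0.319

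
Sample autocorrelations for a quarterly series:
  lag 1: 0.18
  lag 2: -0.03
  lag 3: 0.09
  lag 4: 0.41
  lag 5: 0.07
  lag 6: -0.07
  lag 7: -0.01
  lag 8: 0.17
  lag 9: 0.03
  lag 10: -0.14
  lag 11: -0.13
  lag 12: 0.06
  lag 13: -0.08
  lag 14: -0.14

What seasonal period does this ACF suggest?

The largest autocorrelation is r_4 = 0.41; the remaining lags stay at or below 0.18.
The dominant spike at lag 4 indicates a seasonal period of 4.

4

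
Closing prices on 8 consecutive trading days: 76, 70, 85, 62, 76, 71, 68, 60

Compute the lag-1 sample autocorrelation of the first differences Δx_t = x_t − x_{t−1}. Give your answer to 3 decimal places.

-0.762

First differences Δx: -6, 15, -23, 14, -5, -3, -8
Mean of differences = -2.2857
Numerator Σ(Δx_t−Δx̄)(Δx_{t+1}−Δx̄) = -797.7959
Denominator Σ(Δx_t−Δx̄)² = 1047.4286
r_1(Δx) = -797.7959 / 1047.4286 = -0.762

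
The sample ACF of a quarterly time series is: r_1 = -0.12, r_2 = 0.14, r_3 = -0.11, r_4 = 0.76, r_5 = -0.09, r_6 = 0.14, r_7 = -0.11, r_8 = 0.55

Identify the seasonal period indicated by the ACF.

4

The largest autocorrelation is r_4 = 0.76, with a weaker echo at lag 8 (0.55); the remaining lags stay at or below 0.14.
The dominant spike at lag 4 indicates a seasonal period of 4.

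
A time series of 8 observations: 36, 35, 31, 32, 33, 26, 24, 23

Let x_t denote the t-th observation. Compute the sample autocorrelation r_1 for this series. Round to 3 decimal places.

0.551

Mean x̄ = (36 + 35 + 31 + 32 + 33 + 26 + 24 + 23)/8 = 30.0000
Deviations from mean: 6.0000, 5.0000, 1.0000, 2.0000, 3.0000, -4.0000, -6.0000, -7.0000
Numerator Σ_{t=1}^{7}(x_t−x̄)(x_{t+1}−x̄) = 97.0000
Denominator Σ(x_t−x̄)² = 176.0000
r_1 = 97.0000 / 176.0000 = 0.551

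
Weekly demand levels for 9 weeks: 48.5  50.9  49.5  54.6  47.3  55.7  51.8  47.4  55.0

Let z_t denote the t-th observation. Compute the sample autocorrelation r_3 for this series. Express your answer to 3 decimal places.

Mean z̄ = (48.5 + 50.9 + 49.5 + 54.6 + 47.3 + 55.7 + 51.8 + 47.4 + 55.0)/9 = 51.1889
Σ(z_t−z̄)(z_{t+3}−z̄) = (-9.1721) + (1.1235) + (-7.6188) + (2.0846) + (14.7346) + (17.1923) = 18.3441
Denominator Σ(z_t−z̄)² = 86.5289
r_3 = 18.3441 / 86.5289 = 0.212

0.212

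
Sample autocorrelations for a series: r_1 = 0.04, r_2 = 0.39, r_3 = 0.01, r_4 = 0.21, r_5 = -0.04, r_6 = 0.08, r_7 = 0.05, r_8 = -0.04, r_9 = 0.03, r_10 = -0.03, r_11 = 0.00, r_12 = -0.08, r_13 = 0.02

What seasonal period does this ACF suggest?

2

The largest autocorrelation is r_2 = 0.39, with a weaker echo at lag 4 (0.21); the remaining lags stay at or below 0.08.
The dominant spike at lag 2 indicates a seasonal period of 2.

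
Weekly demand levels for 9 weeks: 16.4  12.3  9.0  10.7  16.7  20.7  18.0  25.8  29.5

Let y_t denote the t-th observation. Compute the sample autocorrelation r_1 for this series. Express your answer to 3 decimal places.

0.587

Mean ȳ = (16.4 + 12.3 + 9.0 + 10.7 + 16.7 + 20.7 + 18.0 + 25.8 + 29.5)/9 = 17.6778
Numerator Σ_{t=1}^{8}(y_t−ȳ)(y_{t+1}−ȳ) = 217.5717
Denominator Σ(y_t−ȳ)² = 370.4756
r_1 = 217.5717 / 370.4756 = 0.587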